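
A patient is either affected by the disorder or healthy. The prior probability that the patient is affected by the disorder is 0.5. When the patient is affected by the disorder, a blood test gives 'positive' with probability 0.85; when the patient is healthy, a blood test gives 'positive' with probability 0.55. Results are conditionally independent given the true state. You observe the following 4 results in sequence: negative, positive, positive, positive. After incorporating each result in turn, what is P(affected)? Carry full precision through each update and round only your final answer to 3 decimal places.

After 'negative': P(affected) = 0.15·0.5000 / (0.15·0.5000 + 0.45·0.5000) ≈ 0.2500
After 'positive': P(affected) = 0.85·0.2500 / (0.85·0.2500 + 0.55·0.7500) ≈ 0.3400
After 'positive': P(affected) = 0.85·0.3400 / (0.85·0.3400 + 0.55·0.6600) ≈ 0.4433
After 'positive': P(affected) = 0.85·0.4433 / (0.85·0.4433 + 0.55·0.5567) ≈ 0.5517

0.552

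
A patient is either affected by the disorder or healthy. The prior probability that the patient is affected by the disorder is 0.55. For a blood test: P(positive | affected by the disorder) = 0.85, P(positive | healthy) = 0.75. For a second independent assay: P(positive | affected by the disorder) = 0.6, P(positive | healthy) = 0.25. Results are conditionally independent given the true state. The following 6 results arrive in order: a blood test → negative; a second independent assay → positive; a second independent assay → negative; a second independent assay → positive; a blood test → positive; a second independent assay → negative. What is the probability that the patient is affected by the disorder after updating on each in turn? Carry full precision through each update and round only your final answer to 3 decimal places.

0.577

After a blood test='negative': P(affected) = 0.15·0.5500 / (0.15·0.5500 + 0.25·0.4500) ≈ 0.4231
After a second independent assay='positive': P(affected) = 0.6·0.4231 / (0.6·0.4231 + 0.25·0.5769) ≈ 0.6377
After a second independent assay='negative': P(affected) = 0.4·0.6377 / (0.4·0.6377 + 0.75·0.3623) ≈ 0.4842
After a second independent assay='positive': P(affected) = 0.6·0.4842 / (0.6·0.4842 + 0.25·0.5158) ≈ 0.6926
After a blood test='positive': P(affected) = 0.85·0.6926 / (0.85·0.6926 + 0.75·0.3074) ≈ 0.7186
After a second independent assay='negative': P(affected) = 0.4·0.7186 / (0.4·0.7186 + 0.75·0.2814) ≈ 0.5766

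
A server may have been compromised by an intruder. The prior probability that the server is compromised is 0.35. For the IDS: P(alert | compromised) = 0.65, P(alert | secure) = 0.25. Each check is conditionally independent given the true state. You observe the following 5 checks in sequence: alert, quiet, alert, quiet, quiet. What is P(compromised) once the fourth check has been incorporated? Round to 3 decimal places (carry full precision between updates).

0.442

After 'alert': P(compromised) = 0.65·0.3500 / (0.65·0.3500 + 0.25·0.6500) ≈ 0.5833
After 'quiet': P(compromised) = 0.35·0.5833 / (0.35·0.5833 + 0.75·0.4167) ≈ 0.3952
After 'alert': P(compromised) = 0.65·0.3952 / (0.65·0.3952 + 0.25·0.6048) ≈ 0.6294
After 'quiet': P(compromised) = 0.35·0.6294 / (0.35·0.6294 + 0.75·0.3706) ≈ 0.4422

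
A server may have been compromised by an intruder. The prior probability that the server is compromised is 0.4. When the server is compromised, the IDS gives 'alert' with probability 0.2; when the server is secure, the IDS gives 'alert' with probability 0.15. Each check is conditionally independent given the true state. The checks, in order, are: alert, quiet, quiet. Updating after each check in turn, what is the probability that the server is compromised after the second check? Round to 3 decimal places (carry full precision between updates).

0.456

After 'alert': P(compromised) = 0.2·0.4000 / (0.2·0.4000 + 0.15·0.6000) ≈ 0.4706
After 'quiet': P(compromised) = 0.8·0.4706 / (0.8·0.4706 + 0.85·0.5294) ≈ 0.4555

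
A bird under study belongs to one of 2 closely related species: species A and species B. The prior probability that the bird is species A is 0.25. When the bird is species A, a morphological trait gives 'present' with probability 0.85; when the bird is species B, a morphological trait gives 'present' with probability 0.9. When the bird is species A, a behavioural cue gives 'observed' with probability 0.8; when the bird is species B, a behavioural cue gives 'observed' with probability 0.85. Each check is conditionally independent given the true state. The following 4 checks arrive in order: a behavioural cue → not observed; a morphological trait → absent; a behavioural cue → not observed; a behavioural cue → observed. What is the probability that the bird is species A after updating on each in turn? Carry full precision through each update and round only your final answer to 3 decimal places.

0.456

After a behavioural cue='not observed': P(species A) = 0.2·0.2500 / (0.2·0.2500 + 0.15·0.7500) ≈ 0.3077
After a morphological trait='absent': P(species A) = 0.15·0.3077 / (0.15·0.3077 + 0.1·0.6923) ≈ 0.4000
After a behavioural cue='not observed': P(species A) = 0.2·0.4000 / (0.2·0.4000 + 0.15·0.6000) ≈ 0.4706
After a behavioural cue='observed': P(species A) = 0.8·0.4706 / (0.8·0.4706 + 0.85·0.5294) ≈ 0.4555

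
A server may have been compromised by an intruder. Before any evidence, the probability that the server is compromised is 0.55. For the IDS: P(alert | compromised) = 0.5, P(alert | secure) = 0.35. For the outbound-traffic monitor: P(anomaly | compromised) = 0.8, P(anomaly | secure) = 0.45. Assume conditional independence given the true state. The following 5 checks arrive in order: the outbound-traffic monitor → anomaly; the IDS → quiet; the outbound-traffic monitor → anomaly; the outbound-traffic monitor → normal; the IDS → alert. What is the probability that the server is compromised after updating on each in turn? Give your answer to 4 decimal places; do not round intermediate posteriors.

Each posterior becomes the prior for the next update.
After the outbound-traffic monitor='anomaly': P(compromised) = 0.8·0.5500 / (0.8·0.5500 + 0.45·0.4500) ≈ 0.6848
After the IDS='quiet': P(compromised) = 0.5·0.6848 / (0.5·0.6848 + 0.65·0.3152) ≈ 0.6257
After the outbound-traffic monitor='anomaly': P(compromised) = 0.8·0.6257 / (0.8·0.6257 + 0.45·0.3743) ≈ 0.7482
After the outbound-traffic monitor='normal': P(compromised) = 0.2·0.7482 / (0.2·0.7482 + 0.55·0.2518) ≈ 0.5193
After the IDS='alert': P(compromised) = 0.5·0.5193 / (0.5·0.5193 + 0.35·0.4807) ≈ 0.6069

0.6069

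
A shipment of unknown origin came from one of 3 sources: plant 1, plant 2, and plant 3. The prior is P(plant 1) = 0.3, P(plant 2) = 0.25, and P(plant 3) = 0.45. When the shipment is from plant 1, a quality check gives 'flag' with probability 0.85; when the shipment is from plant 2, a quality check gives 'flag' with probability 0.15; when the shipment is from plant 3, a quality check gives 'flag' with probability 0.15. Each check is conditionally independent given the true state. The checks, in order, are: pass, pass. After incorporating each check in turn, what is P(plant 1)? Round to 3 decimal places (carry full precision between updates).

0.013

After 'pass': normaliser = 0.15·0.3000 + 0.85·0.2500 + 0.85·0.4500; P(plant 1) ≈ 0.0703, P(plant 2) ≈ 0.3320, P(plant 3) ≈ 0.5977
After 'pass': normaliser = 0.15·0.0703 + 0.85·0.3320 + 0.85·0.5977; P(plant 1) ≈ 0.0132, P(plant 2) ≈ 0.3524, P(plant 3) ≈ 0.6344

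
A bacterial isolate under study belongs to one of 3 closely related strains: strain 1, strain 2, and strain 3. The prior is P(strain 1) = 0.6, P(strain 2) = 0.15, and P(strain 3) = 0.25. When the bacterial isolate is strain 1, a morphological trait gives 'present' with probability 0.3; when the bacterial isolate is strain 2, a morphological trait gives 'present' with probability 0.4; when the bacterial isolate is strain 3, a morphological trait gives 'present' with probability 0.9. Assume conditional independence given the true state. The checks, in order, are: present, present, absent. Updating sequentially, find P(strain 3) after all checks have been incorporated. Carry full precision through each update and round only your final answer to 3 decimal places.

0.280

After 'present': normaliser = 0.3·0.6000 + 0.4·0.1500 + 0.9·0.2500; P(strain 1) ≈ 0.3871, P(strain 2) ≈ 0.1290, P(strain 3) ≈ 0.4839
After 'present': normaliser = 0.3·0.3871 + 0.4·0.1290 + 0.9·0.4839; P(strain 1) ≈ 0.1925, P(strain 2) ≈ 0.0856, P(strain 3) ≈ 0.7219
After 'absent': normaliser = 0.7·0.1925 + 0.6·0.0856 + 0.1·0.7219; P(strain 1) ≈ 0.5217, P(strain 2) ≈ 0.1988, P(strain 3) ≈ 0.2795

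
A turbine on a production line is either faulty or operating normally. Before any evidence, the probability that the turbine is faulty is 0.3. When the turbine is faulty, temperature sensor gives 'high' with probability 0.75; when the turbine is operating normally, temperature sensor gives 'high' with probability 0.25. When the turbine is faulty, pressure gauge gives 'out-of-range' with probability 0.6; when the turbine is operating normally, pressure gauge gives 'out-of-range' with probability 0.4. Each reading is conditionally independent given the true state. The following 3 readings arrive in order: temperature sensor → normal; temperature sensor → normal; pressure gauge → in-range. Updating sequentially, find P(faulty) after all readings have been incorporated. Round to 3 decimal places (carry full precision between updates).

After temperature sensor='normal': P(faulty) = 0.25·0.3000 / (0.25·0.3000 + 0.75·0.7000) ≈ 0.1250
After temperature sensor='normal': P(faulty) = 0.25·0.1250 / (0.25·0.1250 + 0.75·0.8750) ≈ 0.0455
After pressure gauge='in-range': P(faulty) = 0.4·0.0455 / (0.4·0.0455 + 0.6·0.9545) ≈ 0.0308

0.031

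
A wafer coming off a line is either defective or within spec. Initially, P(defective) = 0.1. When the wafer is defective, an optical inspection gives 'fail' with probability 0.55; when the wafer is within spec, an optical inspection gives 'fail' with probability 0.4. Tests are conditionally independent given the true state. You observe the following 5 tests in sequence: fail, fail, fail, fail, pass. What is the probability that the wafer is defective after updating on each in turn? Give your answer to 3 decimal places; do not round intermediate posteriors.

Each posterior becomes the prior for the next update.
After 'fail': P(defective) = 0.55·0.1000 / (0.55·0.1000 + 0.4·0.9000) ≈ 0.1325
After 'fail': P(defective) = 0.55·0.1325 / (0.55·0.1325 + 0.4·0.8675) ≈ 0.1736
After 'fail': P(defective) = 0.55·0.1736 / (0.55·0.1736 + 0.4·0.8264) ≈ 0.2241
After 'fail': P(defective) = 0.55·0.2241 / (0.55·0.2241 + 0.4·0.7759) ≈ 0.2843
After 'pass': P(defective) = 0.45·0.2843 / (0.45·0.2843 + 0.6·0.7157) ≈ 0.2295

0.230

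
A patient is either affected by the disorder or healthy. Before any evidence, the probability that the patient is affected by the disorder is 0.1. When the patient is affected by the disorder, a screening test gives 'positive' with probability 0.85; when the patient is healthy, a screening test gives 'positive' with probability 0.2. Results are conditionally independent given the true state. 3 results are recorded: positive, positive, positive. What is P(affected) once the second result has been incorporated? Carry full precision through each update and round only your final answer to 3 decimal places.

0.667

After 'positive': P(affected) = 0.85·0.1000 / (0.85·0.1000 + 0.2·0.9000) ≈ 0.3208
After 'positive': P(affected) = 0.85·0.3208 / (0.85·0.3208 + 0.2·0.6792) ≈ 0.6674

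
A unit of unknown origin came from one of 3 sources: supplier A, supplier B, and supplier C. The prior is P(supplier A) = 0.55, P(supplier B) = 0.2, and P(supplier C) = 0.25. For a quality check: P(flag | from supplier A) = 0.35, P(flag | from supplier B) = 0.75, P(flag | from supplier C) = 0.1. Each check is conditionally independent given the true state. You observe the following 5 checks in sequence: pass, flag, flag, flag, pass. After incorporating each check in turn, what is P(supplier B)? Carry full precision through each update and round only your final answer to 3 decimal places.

0.342

After 'pass': normaliser = 0.65·0.5500 + 0.25·0.2000 + 0.9·0.2500; P(supplier A) ≈ 0.5652, P(supplier B) ≈ 0.0791, P(supplier C) ≈ 0.3557
After 'flag': normaliser = 0.35·0.5652 + 0.75·0.0791 + 0.1·0.3557; P(supplier A) ≈ 0.6759, P(supplier B) ≈ 0.2026, P(supplier C) ≈ 0.1215
After 'flag': normaliser = 0.35·0.6759 + 0.75·0.2026 + 0.1·0.1215; P(supplier A) ≈ 0.5905, P(supplier B) ≈ 0.3792, P(supplier C) ≈ 0.0303
After 'flag': normaliser = 0.35·0.5905 + 0.75·0.3792 + 0.1·0.0303; P(supplier A) ≈ 0.4183, P(supplier B) ≈ 0.5756, P(supplier C) ≈ 0.0061
After 'pass': normaliser = 0.65·0.4183 + 0.25·0.5756 + 0.9·0.0061; P(supplier A) ≈ 0.6453, P(supplier B) ≈ 0.3416, P(supplier C) ≈ 0.0131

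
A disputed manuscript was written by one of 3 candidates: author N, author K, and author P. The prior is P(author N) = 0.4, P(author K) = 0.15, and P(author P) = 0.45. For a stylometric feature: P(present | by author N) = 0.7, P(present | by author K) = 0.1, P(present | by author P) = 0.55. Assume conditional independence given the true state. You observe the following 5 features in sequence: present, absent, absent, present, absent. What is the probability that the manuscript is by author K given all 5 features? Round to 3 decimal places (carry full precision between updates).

Each posterior becomes the prior for the next update.
After 'present': normaliser = 0.7·0.4000 + 0.1·0.1500 + 0.55·0.4500; P(author N) ≈ 0.5161, P(author K) ≈ 0.0276, P(author P) ≈ 0.4562
After 'absent': normaliser = 0.3·0.5161 + 0.9·0.0276 + 0.45·0.4562; P(author N) ≈ 0.4022, P(author K) ≈ 0.0646, P(author P) ≈ 0.5332
After 'absent': normaliser = 0.3·0.4022 + 0.9·0.0646 + 0.45·0.5332; P(author N) ≈ 0.2881, P(author K) ≈ 0.1389, P(author P) ≈ 0.5730
After 'present': normaliser = 0.7·0.2881 + 0.1·0.1389 + 0.55·0.5730; P(author N) ≈ 0.3800, P(author K) ≈ 0.0262, P(author P) ≈ 0.5938
After 'absent': normaliser = 0.3·0.3800 + 0.9·0.0262 + 0.45·0.5938; P(author N) ≈ 0.2816, P(author K) ≈ 0.0582, P(author P) ≈ 0.6602

0.058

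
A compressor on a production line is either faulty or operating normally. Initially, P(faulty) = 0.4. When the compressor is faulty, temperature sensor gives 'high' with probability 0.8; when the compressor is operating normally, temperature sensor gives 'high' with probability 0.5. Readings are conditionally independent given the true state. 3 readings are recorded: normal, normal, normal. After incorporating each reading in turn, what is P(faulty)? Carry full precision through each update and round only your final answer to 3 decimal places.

0.041

Apply Bayes' rule sequentially, carrying P(faulty) forward.
After 'normal': P(faulty) = 0.2·0.4000 / (0.2·0.4000 + 0.5·0.6000) ≈ 0.2105
After 'normal': P(faulty) = 0.2·0.2105 / (0.2·0.2105 + 0.5·0.7895) ≈ 0.0964
After 'normal': P(faulty) = 0.2·0.0964 / (0.2·0.0964 + 0.5·0.9036) ≈ 0.0409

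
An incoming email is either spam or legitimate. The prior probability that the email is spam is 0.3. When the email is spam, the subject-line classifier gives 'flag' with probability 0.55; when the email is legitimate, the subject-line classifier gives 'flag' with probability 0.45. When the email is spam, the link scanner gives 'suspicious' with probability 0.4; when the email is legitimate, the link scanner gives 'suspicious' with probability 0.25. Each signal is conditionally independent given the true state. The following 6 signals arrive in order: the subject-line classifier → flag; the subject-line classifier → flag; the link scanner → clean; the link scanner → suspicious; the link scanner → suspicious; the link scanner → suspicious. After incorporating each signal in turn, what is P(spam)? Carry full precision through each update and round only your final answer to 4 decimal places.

0.6772

After the subject-line classifier='flag': P(spam) = 0.55·0.3000 / (0.55·0.3000 + 0.45·0.7000) ≈ 0.3438
After the subject-line classifier='flag': P(spam) = 0.55·0.3438 / (0.55·0.3438 + 0.45·0.6562) ≈ 0.3903
After the link scanner='clean': P(spam) = 0.6·0.3903 / (0.6·0.3903 + 0.75·0.6097) ≈ 0.3387
After the link scanner='suspicious': P(spam) = 0.4·0.3387 / (0.4·0.3387 + 0.25·0.6613) ≈ 0.4504
After the link scanner='suspicious': P(spam) = 0.4·0.4504 / (0.4·0.4504 + 0.25·0.5496) ≈ 0.5673
After the link scanner='suspicious': P(spam) = 0.4·0.5673 / (0.4·0.5673 + 0.25·0.4327) ≈ 0.6772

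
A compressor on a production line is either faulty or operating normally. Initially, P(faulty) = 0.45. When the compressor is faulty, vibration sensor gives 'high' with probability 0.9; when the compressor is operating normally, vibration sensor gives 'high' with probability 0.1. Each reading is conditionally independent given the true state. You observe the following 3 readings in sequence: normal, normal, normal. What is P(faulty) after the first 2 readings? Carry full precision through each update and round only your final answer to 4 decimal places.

0.0100

After 'normal': P(faulty) = 0.1·0.4500 / (0.1·0.4500 + 0.9·0.5500) ≈ 0.0833
After 'normal': P(faulty) = 0.1·0.0833 / (0.1·0.0833 + 0.9·0.9167) ≈ 0.0100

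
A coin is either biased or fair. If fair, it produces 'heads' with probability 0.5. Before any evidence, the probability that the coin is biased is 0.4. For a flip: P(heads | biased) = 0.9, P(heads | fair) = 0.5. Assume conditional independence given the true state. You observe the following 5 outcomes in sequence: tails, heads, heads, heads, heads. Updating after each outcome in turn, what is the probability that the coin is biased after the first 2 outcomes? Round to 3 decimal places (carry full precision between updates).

0.194

Each posterior becomes the prior for the next update.
After 'tails': P(biased) = 0.1·0.4000 / (0.1·0.4000 + 0.5·0.6000) ≈ 0.1176
After 'heads': P(biased) = 0.9·0.1176 / (0.9·0.1176 + 0.5·0.8824) ≈ 0.1935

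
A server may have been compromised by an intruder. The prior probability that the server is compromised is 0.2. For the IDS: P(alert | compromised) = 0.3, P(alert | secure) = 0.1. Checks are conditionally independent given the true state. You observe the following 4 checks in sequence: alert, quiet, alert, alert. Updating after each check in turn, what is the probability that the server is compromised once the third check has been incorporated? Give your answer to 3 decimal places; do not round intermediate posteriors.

Apply Bayes' rule sequentially, carrying P(compromised) forward.
After 'alert': P(compromised) = 0.3·0.2000 / (0.3·0.2000 + 0.1·0.8000) ≈ 0.4286
After 'quiet': P(compromised) = 0.7·0.4286 / (0.7·0.4286 + 0.9·0.5714) ≈ 0.3684
After 'alert': P(compromised) = 0.3·0.3684 / (0.3·0.3684 + 0.1·0.6316) ≈ 0.6364

0.636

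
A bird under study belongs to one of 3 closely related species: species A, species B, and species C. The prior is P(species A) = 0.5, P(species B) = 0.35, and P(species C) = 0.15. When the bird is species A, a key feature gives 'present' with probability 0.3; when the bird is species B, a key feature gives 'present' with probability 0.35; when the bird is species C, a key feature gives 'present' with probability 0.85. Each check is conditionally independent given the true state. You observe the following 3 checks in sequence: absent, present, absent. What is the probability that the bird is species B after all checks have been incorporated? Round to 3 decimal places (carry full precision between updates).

Each posterior becomes the prior for the next update.
After 'absent': normaliser = 0.7·0.5000 + 0.65·0.3500 + 0.15·0.1500; P(species A) ≈ 0.5833, P(species B) ≈ 0.3792, P(species C) ≈ 0.0375
After 'present': normaliser = 0.3·0.5833 + 0.35·0.3792 + 0.85·0.0375; P(species A) ≈ 0.5153, P(species B) ≈ 0.3908, P(species C) ≈ 0.0939
After 'absent': normaliser = 0.7·0.5153 + 0.65·0.3908 + 0.15·0.0939; P(species A) ≈ 0.5737, P(species B) ≈ 0.4040, P(species C) ≈ 0.0224

0.404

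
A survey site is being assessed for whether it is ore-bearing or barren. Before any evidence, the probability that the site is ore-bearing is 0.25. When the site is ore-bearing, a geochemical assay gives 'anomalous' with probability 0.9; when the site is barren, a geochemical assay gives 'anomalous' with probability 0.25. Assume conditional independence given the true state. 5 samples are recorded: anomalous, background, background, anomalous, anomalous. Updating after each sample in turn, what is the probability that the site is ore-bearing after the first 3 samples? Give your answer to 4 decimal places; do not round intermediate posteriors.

After 'anomalous': P(ore) = 0.9·0.2500 / (0.9·0.2500 + 0.25·0.7500) ≈ 0.5455
After 'background': P(ore) = 0.1·0.5455 / (0.1·0.5455 + 0.75·0.4545) ≈ 0.1379
After 'background': P(ore) = 0.1·0.1379 / (0.1·0.1379 + 0.75·0.8621) ≈ 0.0209

0.0209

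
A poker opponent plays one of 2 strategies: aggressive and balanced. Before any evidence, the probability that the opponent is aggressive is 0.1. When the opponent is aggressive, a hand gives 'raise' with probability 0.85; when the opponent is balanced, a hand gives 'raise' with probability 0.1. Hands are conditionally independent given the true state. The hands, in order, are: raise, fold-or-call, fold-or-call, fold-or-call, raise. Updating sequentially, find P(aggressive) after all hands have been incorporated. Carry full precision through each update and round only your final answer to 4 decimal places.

After 'raise': P(aggressive) = 0.85·0.1000 / (0.85·0.1000 + 0.1·0.9000) ≈ 0.4857
After 'fold-or-call': P(aggressive) = 0.15·0.4857 / (0.15·0.4857 + 0.9·0.5143) ≈ 0.1360
After 'fold-or-call': P(aggressive) = 0.15·0.1360 / (0.15·0.1360 + 0.9·0.8640) ≈ 0.0256
After 'fold-or-call': P(aggressive) = 0.15·0.0256 / (0.15·0.0256 + 0.9·0.9744) ≈ 0.0044
After 'raise': P(aggressive) = 0.85·0.0044 / (0.85·0.0044 + 0.1·0.9956) ≈ 0.0358

0.0358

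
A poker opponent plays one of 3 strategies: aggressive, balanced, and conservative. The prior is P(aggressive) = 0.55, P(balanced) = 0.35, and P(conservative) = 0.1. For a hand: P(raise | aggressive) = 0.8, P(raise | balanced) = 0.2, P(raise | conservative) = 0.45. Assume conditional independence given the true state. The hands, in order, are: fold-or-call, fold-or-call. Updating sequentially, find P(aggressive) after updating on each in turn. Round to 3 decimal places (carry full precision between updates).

After 'fold-or-call': normaliser = 0.2·0.5500 + 0.8·0.3500 + 0.55·0.1000; P(aggressive) ≈ 0.2472, P(balanced) ≈ 0.6292, P(conservative) ≈ 0.1236
After 'fold-or-call': normaliser = 0.2·0.2472 + 0.8·0.6292 + 0.55·0.1236; P(aggressive) ≈ 0.0796, P(balanced) ≈ 0.8109, P(conservative) ≈ 0.1095

0.080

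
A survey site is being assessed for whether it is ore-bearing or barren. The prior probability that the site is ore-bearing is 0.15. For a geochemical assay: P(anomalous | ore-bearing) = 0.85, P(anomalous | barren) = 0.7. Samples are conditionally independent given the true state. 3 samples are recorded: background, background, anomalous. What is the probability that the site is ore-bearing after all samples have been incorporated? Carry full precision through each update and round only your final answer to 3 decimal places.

0.051

After 'background': P(ore) = 0.15·0.1500 / (0.15·0.1500 + 0.3·0.8500) ≈ 0.0811
After 'background': P(ore) = 0.15·0.0811 / (0.15·0.0811 + 0.3·0.9189) ≈ 0.0423
After 'anomalous': P(ore) = 0.85·0.0423 / (0.85·0.0423 + 0.7·0.9577) ≈ 0.0508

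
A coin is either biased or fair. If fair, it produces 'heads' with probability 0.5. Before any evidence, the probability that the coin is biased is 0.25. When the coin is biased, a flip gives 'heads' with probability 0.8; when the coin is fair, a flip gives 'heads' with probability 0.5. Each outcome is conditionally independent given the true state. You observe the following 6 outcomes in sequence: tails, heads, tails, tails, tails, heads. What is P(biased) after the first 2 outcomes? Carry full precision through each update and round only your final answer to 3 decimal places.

After 'tails': P(biased) = 0.2·0.2500 / (0.2·0.2500 + 0.5·0.7500) ≈ 0.1176
After 'heads': P(biased) = 0.8·0.1176 / (0.8·0.1176 + 0.5·0.8824) ≈ 0.1758

0.176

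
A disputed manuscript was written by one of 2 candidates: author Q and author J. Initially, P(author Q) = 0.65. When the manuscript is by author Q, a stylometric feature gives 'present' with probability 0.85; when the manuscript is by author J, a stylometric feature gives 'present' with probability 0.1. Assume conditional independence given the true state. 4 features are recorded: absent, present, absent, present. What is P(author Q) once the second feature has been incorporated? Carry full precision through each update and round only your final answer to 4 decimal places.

0.7246

Each posterior becomes the prior for the next update.
After 'absent': P(author Q) = 0.15·0.6500 / (0.15·0.6500 + 0.9·0.3500) ≈ 0.2364
After 'present': P(author Q) = 0.85·0.2364 / (0.85·0.2364 + 0.1·0.7636) ≈ 0.7246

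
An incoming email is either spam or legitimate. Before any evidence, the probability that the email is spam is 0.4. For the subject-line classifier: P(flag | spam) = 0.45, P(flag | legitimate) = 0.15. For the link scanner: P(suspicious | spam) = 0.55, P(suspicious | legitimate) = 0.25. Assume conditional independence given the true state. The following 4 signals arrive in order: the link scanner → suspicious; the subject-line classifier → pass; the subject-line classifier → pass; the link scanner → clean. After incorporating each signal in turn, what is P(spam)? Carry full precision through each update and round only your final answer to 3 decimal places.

Apply Bayes' rule sequentially, carrying P(spam) forward.
After the link scanner='suspicious': P(spam) = 0.55·0.4000 / (0.55·0.4000 + 0.25·0.6000) ≈ 0.5946
After the subject-line classifier='pass': P(spam) = 0.55·0.5946 / (0.55·0.5946 + 0.85·0.4054) ≈ 0.4869
After the subject-line classifier='pass': P(spam) = 0.55·0.4869 / (0.55·0.4869 + 0.85·0.5131) ≈ 0.3804
After the link scanner='clean': P(spam) = 0.45·0.3804 / (0.45·0.3804 + 0.75·0.6196) ≈ 0.2692

0.269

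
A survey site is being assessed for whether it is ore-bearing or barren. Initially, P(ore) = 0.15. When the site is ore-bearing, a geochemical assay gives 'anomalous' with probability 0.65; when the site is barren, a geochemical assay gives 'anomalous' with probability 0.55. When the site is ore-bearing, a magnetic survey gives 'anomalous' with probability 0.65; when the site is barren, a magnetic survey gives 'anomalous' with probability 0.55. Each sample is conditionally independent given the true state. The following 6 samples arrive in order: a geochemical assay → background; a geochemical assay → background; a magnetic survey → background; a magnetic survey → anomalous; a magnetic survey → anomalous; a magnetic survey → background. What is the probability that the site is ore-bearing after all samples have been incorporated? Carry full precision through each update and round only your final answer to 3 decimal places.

0.083

After a geochemical assay='background': P(ore) = 0.35·0.1500 / (0.35·0.1500 + 0.45·0.8500) ≈ 0.1207
After a geochemical assay='background': P(ore) = 0.35·0.1207 / (0.35·0.1207 + 0.45·0.8793) ≈ 0.0965
After a magnetic survey='background': P(ore) = 0.35·0.0965 / (0.35·0.0965 + 0.45·0.9035) ≈ 0.0767
After a magnetic survey='anomalous': P(ore) = 0.65·0.0767 / (0.65·0.0767 + 0.55·0.9233) ≈ 0.0894
After a magnetic survey='anomalous': P(ore) = 0.65·0.0894 / (0.65·0.0894 + 0.55·0.9106) ≈ 0.1039
After a magnetic survey='background': P(ore) = 0.35·0.1039 / (0.35·0.1039 + 0.45·0.8961) ≈ 0.0827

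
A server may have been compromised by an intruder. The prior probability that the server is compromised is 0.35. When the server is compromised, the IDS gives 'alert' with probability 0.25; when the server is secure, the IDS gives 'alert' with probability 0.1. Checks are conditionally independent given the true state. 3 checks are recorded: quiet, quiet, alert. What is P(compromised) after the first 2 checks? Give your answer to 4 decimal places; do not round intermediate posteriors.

After 'quiet': P(compromised) = 0.75·0.3500 / (0.75·0.3500 + 0.9·0.6500) ≈ 0.3097
After 'quiet': P(compromised) = 0.75·0.3097 / (0.75·0.3097 + 0.9·0.6903) ≈ 0.2722

0.2722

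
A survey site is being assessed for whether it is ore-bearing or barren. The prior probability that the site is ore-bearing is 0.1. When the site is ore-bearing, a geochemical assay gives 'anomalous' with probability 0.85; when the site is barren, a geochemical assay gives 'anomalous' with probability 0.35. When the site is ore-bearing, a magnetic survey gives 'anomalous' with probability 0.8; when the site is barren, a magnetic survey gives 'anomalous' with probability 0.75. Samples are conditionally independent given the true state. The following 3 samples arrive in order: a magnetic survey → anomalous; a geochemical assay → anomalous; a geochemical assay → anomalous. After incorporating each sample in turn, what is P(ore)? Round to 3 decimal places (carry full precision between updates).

0.411

After a magnetic survey='anomalous': P(ore) = 0.8·0.1000 / (0.8·0.1000 + 0.75·0.9000) ≈ 0.1060
After a geochemical assay='anomalous': P(ore) = 0.85·0.1060 / (0.85·0.1060 + 0.35·0.8940) ≈ 0.2235
After a geochemical assay='anomalous': P(ore) = 0.85·0.2235 / (0.85·0.2235 + 0.35·0.7765) ≈ 0.4114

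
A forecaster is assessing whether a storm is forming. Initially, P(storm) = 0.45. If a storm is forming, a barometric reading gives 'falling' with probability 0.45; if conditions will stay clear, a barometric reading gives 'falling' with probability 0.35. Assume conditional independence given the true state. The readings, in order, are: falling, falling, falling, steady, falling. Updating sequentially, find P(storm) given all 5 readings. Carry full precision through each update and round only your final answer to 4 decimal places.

After 'falling': P(storm) = 0.45·0.4500 / (0.45·0.4500 + 0.35·0.5500) ≈ 0.5127
After 'falling': P(storm) = 0.45·0.5127 / (0.45·0.5127 + 0.35·0.4873) ≈ 0.5749
After 'falling': P(storm) = 0.45·0.5749 / (0.45·0.5749 + 0.35·0.4251) ≈ 0.6349
After 'steady': P(storm) = 0.55·0.6349 / (0.55·0.6349 + 0.65·0.3651) ≈ 0.5954
After 'falling': P(storm) = 0.45·0.5954 / (0.45·0.5954 + 0.35·0.4046) ≈ 0.6542

0.6542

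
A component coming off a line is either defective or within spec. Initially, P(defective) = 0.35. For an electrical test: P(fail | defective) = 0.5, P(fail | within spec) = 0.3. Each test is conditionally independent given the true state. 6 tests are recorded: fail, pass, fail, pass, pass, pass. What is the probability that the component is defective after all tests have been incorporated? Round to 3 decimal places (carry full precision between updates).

0.280

After 'fail': P(defective) = 0.5·0.3500 / (0.5·0.3500 + 0.3·0.6500) ≈ 0.4730
After 'pass': P(defective) = 0.5·0.4730 / (0.5·0.4730 + 0.7·0.5270) ≈ 0.3906
After 'fail': P(defective) = 0.5·0.3906 / (0.5·0.3906 + 0.3·0.6094) ≈ 0.5165
After 'pass': P(defective) = 0.5·0.5165 / (0.5·0.5165 + 0.7·0.4835) ≈ 0.4328
After 'pass': P(defective) = 0.5·0.4328 / (0.5·0.4328 + 0.7·0.5672) ≈ 0.3528
After 'pass': P(defective) = 0.5·0.3528 / (0.5·0.3528 + 0.7·0.6472) ≈ 0.2802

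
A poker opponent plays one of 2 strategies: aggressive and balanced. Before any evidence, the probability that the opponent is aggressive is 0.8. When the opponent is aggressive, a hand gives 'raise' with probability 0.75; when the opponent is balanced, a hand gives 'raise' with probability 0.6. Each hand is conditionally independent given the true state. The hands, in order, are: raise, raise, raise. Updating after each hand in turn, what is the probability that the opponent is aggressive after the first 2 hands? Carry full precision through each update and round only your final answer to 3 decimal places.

After 'raise': P(aggressive) = 0.75·0.8000 / (0.75·0.8000 + 0.6·0.2000) ≈ 0.8333
After 'raise': P(aggressive) = 0.75·0.8333 / (0.75·0.8333 + 0.6·0.1667) ≈ 0.8621

0.862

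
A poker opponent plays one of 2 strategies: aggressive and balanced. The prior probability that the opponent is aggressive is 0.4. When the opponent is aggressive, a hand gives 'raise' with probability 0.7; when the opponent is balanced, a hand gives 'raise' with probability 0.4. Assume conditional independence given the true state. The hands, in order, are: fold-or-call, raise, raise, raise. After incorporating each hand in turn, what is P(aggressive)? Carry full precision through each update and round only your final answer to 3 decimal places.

After 'fold-or-call': P(aggressive) = 0.3·0.4000 / (0.3·0.4000 + 0.6·0.6000) ≈ 0.2500
After 'raise': P(aggressive) = 0.7·0.2500 / (0.7·0.2500 + 0.4·0.7500) ≈ 0.3684
After 'raise': P(aggressive) = 0.7·0.3684 / (0.7·0.3684 + 0.4·0.6316) ≈ 0.5052
After 'raise': P(aggressive) = 0.7·0.5052 / (0.7·0.5052 + 0.4·0.4948) ≈ 0.6411

0.641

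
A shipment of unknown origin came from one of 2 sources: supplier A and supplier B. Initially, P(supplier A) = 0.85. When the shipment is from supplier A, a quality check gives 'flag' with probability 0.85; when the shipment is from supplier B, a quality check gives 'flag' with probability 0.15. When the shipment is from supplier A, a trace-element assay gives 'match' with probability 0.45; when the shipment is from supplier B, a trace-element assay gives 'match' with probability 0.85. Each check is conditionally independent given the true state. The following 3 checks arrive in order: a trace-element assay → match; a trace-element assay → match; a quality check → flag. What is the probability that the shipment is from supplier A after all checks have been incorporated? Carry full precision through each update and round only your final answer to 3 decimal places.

After a trace-element assay='match': P(supplier A) = 0.45·0.8500 / (0.45·0.8500 + 0.85·0.1500) ≈ 0.7500
After a trace-element assay='match': P(supplier A) = 0.45·0.7500 / (0.45·0.7500 + 0.85·0.2500) ≈ 0.6136
After a quality check='flag': P(supplier A) = 0.85·0.6136 / (0.85·0.6136 + 0.15·0.3864) ≈ 0.9000

0.900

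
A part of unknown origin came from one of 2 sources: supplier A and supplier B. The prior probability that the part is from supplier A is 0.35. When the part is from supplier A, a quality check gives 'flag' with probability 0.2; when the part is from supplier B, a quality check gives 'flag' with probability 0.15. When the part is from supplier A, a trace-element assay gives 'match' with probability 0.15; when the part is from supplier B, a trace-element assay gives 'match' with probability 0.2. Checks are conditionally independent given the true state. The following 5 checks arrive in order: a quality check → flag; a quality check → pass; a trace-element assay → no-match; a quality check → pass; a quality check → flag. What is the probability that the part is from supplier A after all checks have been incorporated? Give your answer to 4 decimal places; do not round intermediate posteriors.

Apply Bayes' rule sequentially, carrying P(supplier A) forward.
After a quality check='flag': P(supplier A) = 0.2·0.3500 / (0.2·0.3500 + 0.15·0.6500) ≈ 0.4179
After a quality check='pass': P(supplier A) = 0.8·0.4179 / (0.8·0.4179 + 0.85·0.5821) ≈ 0.4032
After a trace-element assay='no-match': P(supplier A) = 0.85·0.4032 / (0.85·0.4032 + 0.8·0.5968) ≈ 0.4179
After a quality check='pass': P(supplier A) = 0.8·0.4179 / (0.8·0.4179 + 0.85·0.5821) ≈ 0.4032
After a quality check='flag': P(supplier A) = 0.2·0.4032 / (0.2·0.4032 + 0.15·0.5968) ≈ 0.4739

0.4739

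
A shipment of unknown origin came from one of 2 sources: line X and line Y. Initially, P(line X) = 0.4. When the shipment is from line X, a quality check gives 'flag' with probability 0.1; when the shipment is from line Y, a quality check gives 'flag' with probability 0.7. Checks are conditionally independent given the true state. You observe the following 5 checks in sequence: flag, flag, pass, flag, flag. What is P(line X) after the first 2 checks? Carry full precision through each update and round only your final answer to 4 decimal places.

Apply Bayes' rule sequentially, carrying P(line X) forward.
After 'flag': P(line X) = 0.1·0.4000 / (0.1·0.4000 + 0.7·0.6000) ≈ 0.0870
After 'flag': P(line X) = 0.1·0.0870 / (0.1·0.0870 + 0.7·0.9130) ≈ 0.0134

0.0134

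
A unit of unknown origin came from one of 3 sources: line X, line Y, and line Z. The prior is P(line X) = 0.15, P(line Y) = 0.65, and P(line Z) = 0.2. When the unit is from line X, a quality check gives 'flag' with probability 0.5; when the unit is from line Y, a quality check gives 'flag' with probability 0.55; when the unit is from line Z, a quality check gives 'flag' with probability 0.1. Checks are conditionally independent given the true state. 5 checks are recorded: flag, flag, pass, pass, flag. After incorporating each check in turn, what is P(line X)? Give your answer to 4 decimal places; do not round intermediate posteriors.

Apply Bayes' rule sequentially, carrying P(line X) forward.
After 'flag': normaliser = 0.5·0.1500 + 0.55·0.6500 + 0.1·0.2000; P(line X) ≈ 0.1657, P(line Y) ≈ 0.7901, P(line Z) ≈ 0.0442
After 'flag': normaliser = 0.5·0.1657 + 0.55·0.7901 + 0.1·0.0442; P(line X) ≈ 0.1588, P(line Y) ≈ 0.8327, P(line Z) ≈ 0.0085
After 'pass': normaliser = 0.5·0.1588 + 0.45·0.8327 + 0.9·0.0085; P(line X) ≈ 0.1720, P(line Y) ≈ 0.8115, P(line Z) ≈ 0.0165
After 'pass': normaliser = 0.5·0.1720 + 0.45·0.8115 + 0.9·0.0165; P(line X) ≈ 0.1845, P(line Y) ≈ 0.7836, P(line Z) ≈ 0.0319
After 'flag': normaliser = 0.5·0.1845 + 0.55·0.7836 + 0.1·0.0319; P(line X) ≈ 0.1752, P(line Y) ≈ 0.8187, P(line Z) ≈ 0.0061

0.1752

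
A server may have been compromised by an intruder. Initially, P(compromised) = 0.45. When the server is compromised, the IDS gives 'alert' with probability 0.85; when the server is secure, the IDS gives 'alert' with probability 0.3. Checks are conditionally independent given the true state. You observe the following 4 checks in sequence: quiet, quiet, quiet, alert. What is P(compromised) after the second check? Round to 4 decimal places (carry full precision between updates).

0.0362

After 'quiet': P(compromised) = 0.15·0.4500 / (0.15·0.4500 + 0.7·0.5500) ≈ 0.1492
After 'quiet': P(compromised) = 0.15·0.1492 / (0.15·0.1492 + 0.7·0.8508) ≈ 0.0362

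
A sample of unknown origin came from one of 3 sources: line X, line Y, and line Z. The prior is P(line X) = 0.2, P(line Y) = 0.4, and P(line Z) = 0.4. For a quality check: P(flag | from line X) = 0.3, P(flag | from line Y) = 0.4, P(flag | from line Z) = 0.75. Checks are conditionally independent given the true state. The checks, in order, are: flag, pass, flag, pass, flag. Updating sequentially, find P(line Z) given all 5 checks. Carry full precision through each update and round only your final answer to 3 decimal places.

After 'flag': normaliser = 0.3·0.2000 + 0.4·0.4000 + 0.75·0.4000; P(line X) ≈ 0.1154, P(line Y) ≈ 0.3077, P(line Z) ≈ 0.5769
After 'pass': normaliser = 0.7·0.1154 + 0.6·0.3077 + 0.25·0.5769; P(line X) ≈ 0.1972, P(line Y) ≈ 0.4507, P(line Z) ≈ 0.3521
After 'flag': normaliser = 0.3·0.1972 + 0.4·0.4507 + 0.75·0.3521; P(line X) ≈ 0.1175, P(line Y) ≈ 0.3580, P(line Z) ≈ 0.5245
After 'pass': normaliser = 0.7·0.1175 + 0.6·0.3580 + 0.25·0.5245; P(line X) ≈ 0.1921, P(line Y) ≈ 0.5017, P(line Z) ≈ 0.3062
After 'flag': normaliser = 0.3·0.1921 + 0.4·0.5017 + 0.75·0.3062; P(line X) ≈ 0.1181, P(line Y) ≈ 0.4113, P(line Z) ≈ 0.4707

0.471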